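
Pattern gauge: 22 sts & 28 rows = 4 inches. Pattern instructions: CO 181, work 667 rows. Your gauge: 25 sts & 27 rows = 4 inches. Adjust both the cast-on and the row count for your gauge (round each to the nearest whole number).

Stitches: 181 × 25/22 = 205.68 → 206.
Rows: 667 × 27/28 = 643.18 → 643.

Cast on 206 stitches; work 643 rows.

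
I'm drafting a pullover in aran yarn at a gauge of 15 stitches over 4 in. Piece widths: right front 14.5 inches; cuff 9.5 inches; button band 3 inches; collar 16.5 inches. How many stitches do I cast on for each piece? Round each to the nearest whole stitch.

right front 54; cuff 36; button band 11; collar 62.

Rate = 15/4 = 3.75 sts per in.
right front: 14.5 × 3.75 = 54.38 → 54.
cuff: 9.5 × 3.75 = 35.62 → 36.
button band: 3 × 3.75 = 11.25 → 11.
collar: 16.5 × 3.75 = 61.88 → 62.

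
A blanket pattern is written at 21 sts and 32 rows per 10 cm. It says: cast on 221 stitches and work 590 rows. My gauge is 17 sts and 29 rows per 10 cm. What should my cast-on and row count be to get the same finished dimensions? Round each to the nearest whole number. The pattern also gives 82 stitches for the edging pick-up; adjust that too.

Cast on 179 stitches; work 535 rows; edging pick-up 66 stitches.

Stitches: 221 × 17/21 = 178.90 → 179.
Rows: 590 × 29/32 = 534.69 → 535.
edging pick-up: 82 × 17/21 = 66.38 → 66.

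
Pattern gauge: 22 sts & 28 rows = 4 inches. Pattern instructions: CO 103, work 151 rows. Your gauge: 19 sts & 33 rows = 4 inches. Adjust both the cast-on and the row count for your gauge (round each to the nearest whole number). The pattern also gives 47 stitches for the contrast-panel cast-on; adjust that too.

Stitches: 103 × 19/22 = 88.95 → 89.
Rows: 151 × 33/28 = 177.96 → 178.
contrast-panel cast-on: 47 × 19/22 = 40.59 → 41.

Cast on 89 stitches; work 178 rows; contrast-panel cast-on 41 stitches.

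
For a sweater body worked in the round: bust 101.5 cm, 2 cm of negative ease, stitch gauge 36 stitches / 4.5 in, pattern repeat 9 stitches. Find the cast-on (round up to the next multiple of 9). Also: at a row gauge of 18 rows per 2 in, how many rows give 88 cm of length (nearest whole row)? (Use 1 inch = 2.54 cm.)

Cast on 315 stitches; work 312 rows.

Finished = 101.5 − 2 = 99.5 cm.
99.5 cm × 1/2.54 = 39.17 inches.
36/4.5 = 8 sts per in; 39.17 × 8 = 313.39 sts.
Next multiple of 9 → 315.
88 cm = 34.65 inches; × 9 = 311.81 → 312 rows.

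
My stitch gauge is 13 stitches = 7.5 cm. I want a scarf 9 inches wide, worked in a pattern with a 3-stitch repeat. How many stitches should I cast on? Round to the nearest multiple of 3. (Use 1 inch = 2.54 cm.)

Cast on 39 stitches.

9 in = 9 × 2.54 = 22.86 cm.
13 / 7.5 = 1.733 sts/cm.
22.86 × 1.733 = 39.62 sts.
→ 39.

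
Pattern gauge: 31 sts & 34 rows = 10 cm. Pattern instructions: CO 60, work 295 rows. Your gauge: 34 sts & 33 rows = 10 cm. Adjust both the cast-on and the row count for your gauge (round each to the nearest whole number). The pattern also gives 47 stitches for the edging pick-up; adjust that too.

Cast on 66 stitches; work 286 rows; edging pick-up 52 stitches.

Stitches: 60 × 34/31 = 65.81 → 66.
Rows: 295 × 33/34 = 286.32 → 286.
edging pick-up: 47 × 34/31 = 51.55 → 52.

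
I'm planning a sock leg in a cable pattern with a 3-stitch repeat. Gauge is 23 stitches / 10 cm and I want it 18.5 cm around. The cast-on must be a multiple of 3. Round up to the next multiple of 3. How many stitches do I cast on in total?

23 / 10 = 2.3 sts per cm.
18.5 × 2.3 = 42.55 sts.
Next multiple of 3: 45.

CO 45 sts.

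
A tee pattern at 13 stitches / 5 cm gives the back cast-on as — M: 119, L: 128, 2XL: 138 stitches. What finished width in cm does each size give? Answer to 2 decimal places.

M 45.77 cm; L 49.23 cm; 2XL 53.08 cm.

13/5 = 2.6 sts per cm.
M: 119 / 2.6 = 45.769 → 45.77 cm.
L: 128 / 2.6 = 49.231 → 49.23 cm.
2XL: 138 / 2.6 = 53.077 → 53.08 cm.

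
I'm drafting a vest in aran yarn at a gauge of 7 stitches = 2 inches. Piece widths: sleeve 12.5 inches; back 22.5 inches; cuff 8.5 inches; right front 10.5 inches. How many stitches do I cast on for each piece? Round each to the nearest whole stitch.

sleeve 44; back 79; cuff 30; right front 37.

Rate = 7/2 = 3.5 sts per in.
sleeve: 12.5 × 3.5 = 43.75 → 44.
back: 22.5 × 3.5 = 78.75 → 79.
cuff: 8.5 × 3.5 = 29.75 → 30.
right front: 10.5 × 3.5 = 36.75 → 37.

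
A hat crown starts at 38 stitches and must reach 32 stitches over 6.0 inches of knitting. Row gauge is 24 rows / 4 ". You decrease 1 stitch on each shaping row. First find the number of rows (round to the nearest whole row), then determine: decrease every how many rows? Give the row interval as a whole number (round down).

Rows = 6.0 × 6 = 36.0 → 36 rows.
Stitches to remove: 6 → 6 shaping rows (at 1 st each).
36 / 6 = 6.00 → every 6 rows.

Decrease every 6th row.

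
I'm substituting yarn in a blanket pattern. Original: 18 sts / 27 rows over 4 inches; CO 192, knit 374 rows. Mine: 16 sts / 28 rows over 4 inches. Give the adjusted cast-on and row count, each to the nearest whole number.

Cast on 171 stitches; work 388 rows.

Stitches: 192 × 16/18 = 170.67 → 171.
Rows: 374 × 28/27 = 387.85 → 388.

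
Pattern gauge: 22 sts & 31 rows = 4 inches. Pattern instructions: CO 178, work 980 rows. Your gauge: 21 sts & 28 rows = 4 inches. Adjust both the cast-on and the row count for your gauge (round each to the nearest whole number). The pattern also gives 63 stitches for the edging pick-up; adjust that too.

Cast on 170 stitches; work 885 rows; edging pick-up 60 stitches.

Stitches: 178 × 21/22 = 169.91 → 170.
Rows: 980 × 28/31 = 885.16 → 885.
edging pick-up: 63 × 21/22 = 60.14 → 60.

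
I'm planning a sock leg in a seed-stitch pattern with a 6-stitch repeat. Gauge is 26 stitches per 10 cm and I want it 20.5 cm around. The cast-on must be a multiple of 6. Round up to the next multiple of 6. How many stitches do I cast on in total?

26 / 10 = 2.6 sts per cm.
20.5 × 2.6 = 53.30 sts.
Next multiple of 6: 54.

54 stitches.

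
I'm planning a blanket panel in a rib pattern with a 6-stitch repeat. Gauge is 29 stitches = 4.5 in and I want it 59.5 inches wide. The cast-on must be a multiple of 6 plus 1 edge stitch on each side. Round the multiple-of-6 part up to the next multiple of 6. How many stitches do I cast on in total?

Cast on 386 stitches.

29 / 4.5 = 6.444 sts per inch.
59.5 × 6.444 = 383.44 sts.
Less 2 edge sts → 381.44 for the repeat.
Next multiple of 6: 384.
Add back 2 edge sts → 386.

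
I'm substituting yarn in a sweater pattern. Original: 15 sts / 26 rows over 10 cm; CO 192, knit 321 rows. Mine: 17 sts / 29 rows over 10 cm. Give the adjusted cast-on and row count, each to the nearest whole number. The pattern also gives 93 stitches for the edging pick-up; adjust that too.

Stitches: 192 × 17/15 = 217.60 → 218.
Rows: 321 × 29/26 = 358.04 → 358.
edging pick-up: 93 × 17/15 = 105.40 → 105.

Cast on 218 stitches; work 358 rows; edging pick-up 105 stitches.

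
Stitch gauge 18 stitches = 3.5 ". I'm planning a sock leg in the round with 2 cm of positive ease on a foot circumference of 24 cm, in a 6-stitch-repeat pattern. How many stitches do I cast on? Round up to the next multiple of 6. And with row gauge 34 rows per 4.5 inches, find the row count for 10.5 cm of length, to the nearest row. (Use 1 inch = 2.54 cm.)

Finished = 24 + 2 = 26 cm.
26 cm × 1/2.54 = 10.24 inches.
18/3.5 = 5.143 sts per in; 10.24 × 5.143 = 52.64 sts.
Next multiple of 6 → 54.
10.5 cm = 4.13 inches; × 7.556 = 31.23 → 31 rows.

Cast on 54 stitches; work 31 rows.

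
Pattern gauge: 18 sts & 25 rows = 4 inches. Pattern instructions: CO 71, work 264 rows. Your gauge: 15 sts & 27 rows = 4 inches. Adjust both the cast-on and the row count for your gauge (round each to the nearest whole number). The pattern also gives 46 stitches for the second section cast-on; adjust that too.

Stitches: 71 × 15/18 = 59.17 → 59.
Rows: 264 × 27/25 = 285.12 → 285.
second section cast-on: 46 × 15/18 = 38.33 → 38.

Cast on 59 stitches; work 285 rows; second section cast-on 38 stitches.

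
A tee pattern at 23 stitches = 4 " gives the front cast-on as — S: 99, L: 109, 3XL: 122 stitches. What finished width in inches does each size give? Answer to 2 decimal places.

23/4 = 5.75 sts per in.
S: 99 / 5.75 = 17.217 → 17.22 in.
L: 109 / 5.75 = 18.957 → 18.96 in.
3XL: 122 / 5.75 = 21.217 → 21.22 in.

S 17.22 inches; L 18.96 inches; 3XL 21.22 inches.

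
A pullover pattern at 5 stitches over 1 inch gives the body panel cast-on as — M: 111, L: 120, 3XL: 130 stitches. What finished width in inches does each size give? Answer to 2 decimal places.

5/1 = 5 sts per in.
M: 111 / 5 = 22.200 → 22.20 in.
L: 120 / 5 = 24.000 → 24.00 in.
3XL: 130 / 5 = 26.000 → 26.00 in.

M 22.20 inches; L 24.00 inches; 3XL 26.00 inches.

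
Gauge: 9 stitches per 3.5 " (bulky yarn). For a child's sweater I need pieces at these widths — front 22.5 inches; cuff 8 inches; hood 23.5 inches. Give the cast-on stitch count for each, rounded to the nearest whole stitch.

Rate = 9/3.5 = 2.571 sts per in.
front: 22.5 × 2.571 = 57.86 → 58.
cuff: 8 × 2.571 = 20.57 → 21.
hood: 23.5 × 2.571 = 60.43 → 60.

front 58; cuff 21; hood 60.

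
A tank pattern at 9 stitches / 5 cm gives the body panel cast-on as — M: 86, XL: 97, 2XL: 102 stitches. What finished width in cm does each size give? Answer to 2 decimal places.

M 47.78 cm; XL 53.89 cm; 2XL 56.67 cm.

9/5 = 1.8 sts per cm.
M: 86 / 1.8 = 47.778 → 47.78 cm.
XL: 97 / 1.8 = 53.889 → 53.89 cm.
2XL: 102 / 1.8 = 56.667 → 56.67 cm.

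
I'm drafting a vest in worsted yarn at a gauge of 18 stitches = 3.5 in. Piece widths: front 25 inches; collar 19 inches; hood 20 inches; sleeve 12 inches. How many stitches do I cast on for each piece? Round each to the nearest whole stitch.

Rate = 18/3.5 = 5.143 sts per in.
front: 25 × 5.143 = 128.57 → 129.
collar: 19 × 5.143 = 97.71 → 98.
hood: 20 × 5.143 = 102.86 → 103.
sleeve: 12 × 5.143 = 61.71 → 62.

front 129; collar 98; hood 103; sleeve 62.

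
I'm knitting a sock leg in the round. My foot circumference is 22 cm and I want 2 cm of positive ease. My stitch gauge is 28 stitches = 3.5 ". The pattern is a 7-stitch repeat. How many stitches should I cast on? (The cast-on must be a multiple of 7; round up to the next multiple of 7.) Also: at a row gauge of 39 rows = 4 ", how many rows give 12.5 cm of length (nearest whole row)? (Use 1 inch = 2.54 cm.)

Cast on 77 stitches; work 48 rows.

Finished = 22 + 2 = 24 cm.
24 cm × 1/2.54 = 9.45 inches.
28/3.5 = 8 sts per in; 9.45 × 8 = 75.59 sts.
Next multiple of 7 → 77.
12.5 cm = 4.92 inches; × 9.75 = 47.98 → 48 rows.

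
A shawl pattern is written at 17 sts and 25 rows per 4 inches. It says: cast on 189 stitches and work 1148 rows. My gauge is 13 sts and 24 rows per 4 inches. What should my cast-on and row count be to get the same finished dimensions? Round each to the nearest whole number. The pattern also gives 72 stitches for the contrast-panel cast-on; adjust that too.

Cast on 145 stitches; work 1102 rows; contrast-panel cast-on 55 stitches.

Stitches: 189 × 13/17 = 144.53 → 145.
Rows: 1148 × 24/25 = 1102.08 → 1102.
contrast-panel cast-on: 72 × 13/17 = 55.06 → 55.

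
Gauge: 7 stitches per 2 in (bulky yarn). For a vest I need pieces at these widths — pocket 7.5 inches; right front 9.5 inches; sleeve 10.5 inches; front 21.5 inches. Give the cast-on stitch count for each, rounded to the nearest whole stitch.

Rate = 7/2 = 3.5 sts per in.
pocket: 7.5 × 3.5 = 26.25 → 26.
right front: 9.5 × 3.5 = 33.25 → 33.
sleeve: 10.5 × 3.5 = 36.75 → 37.
front: 21.5 × 3.5 = 75.25 → 75.

pocket 26; right front 33; sleeve 37; front 75.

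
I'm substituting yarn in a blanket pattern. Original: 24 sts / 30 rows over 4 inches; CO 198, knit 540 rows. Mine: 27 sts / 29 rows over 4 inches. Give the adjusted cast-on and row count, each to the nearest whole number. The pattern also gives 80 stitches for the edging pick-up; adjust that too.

Cast on 223 stitches; work 522 rows; edging pick-up 90 stitches.

Stitches: 198 × 27/24 = 222.75 → 223.
Rows: 540 × 29/30 = 522.00 → 522.
edging pick-up: 80 × 27/24 = 90.00 → 90.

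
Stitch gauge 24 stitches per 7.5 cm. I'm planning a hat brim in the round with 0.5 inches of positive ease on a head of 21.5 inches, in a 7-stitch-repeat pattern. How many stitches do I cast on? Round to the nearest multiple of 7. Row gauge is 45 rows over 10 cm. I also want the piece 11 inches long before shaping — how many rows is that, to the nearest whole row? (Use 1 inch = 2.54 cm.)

Finished = 21.5 + 0.5 = 22 inches.
22 inches × 2.54 = 55.88 cm.
24/7.5 = 3.2 sts per cm; 55.88 × 3.2 = 178.82 sts.
Nearest multiple of 7 → 182.
11 inches = 27.94 cm; × 4.5 = 125.73 → 126 rows.

Cast on 182 stitches; work 126 rows.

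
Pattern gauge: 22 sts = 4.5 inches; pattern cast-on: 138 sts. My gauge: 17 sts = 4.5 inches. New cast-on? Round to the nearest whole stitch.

CO 107 sts.

Scale factor = 17 / 22 = 0.773.
138 × 17 / 22 = 106.64 sts.
→ 107 sts.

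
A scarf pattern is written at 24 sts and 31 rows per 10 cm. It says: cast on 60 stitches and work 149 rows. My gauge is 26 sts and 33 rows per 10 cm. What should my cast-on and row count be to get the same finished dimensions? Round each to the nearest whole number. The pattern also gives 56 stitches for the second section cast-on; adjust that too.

Stitches: 60 × 26/24 = 65.00 → 65.
Rows: 149 × 33/31 = 158.61 → 159.
second section cast-on: 56 × 26/24 = 60.67 → 61.

Cast on 65 stitches; work 159 rows; second section cast-on 61 stitches.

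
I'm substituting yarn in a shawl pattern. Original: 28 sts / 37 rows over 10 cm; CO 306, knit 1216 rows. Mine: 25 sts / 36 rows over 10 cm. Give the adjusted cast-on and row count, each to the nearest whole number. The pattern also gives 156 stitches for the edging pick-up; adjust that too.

Stitches: 306 × 25/28 = 273.21 → 273.
Rows: 1216 × 36/37 = 1183.14 → 1183.
edging pick-up: 156 × 25/28 = 139.29 → 139.

Cast on 273 stitches; work 1183 rows; edging pick-up 139 stitches.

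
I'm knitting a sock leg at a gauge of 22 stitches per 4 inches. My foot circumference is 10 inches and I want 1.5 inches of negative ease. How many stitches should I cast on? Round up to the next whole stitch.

Finished = 10 − 1.5 = 8.5 in.
22 / 4 = 5.5 sts per inch.
8.50 × 5.5 = 46.75 sts.
→ 47 sts.

Cast on 47 stitches.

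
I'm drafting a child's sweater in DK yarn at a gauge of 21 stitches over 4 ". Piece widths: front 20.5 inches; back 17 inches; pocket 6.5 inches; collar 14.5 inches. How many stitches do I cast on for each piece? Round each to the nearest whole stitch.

Rate = 21/4 = 5.25 sts per in.
front: 20.5 × 5.25 = 107.62 → 108.
back: 17 × 5.25 = 89.25 → 89.
pocket: 6.5 × 5.25 = 34.12 → 34.
collar: 14.5 × 5.25 = 76.12 → 76.

front 108; back 89; pocket 34; collar 76.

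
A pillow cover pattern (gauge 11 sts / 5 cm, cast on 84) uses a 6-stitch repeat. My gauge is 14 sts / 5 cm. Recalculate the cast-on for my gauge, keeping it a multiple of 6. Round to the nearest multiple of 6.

CO 108 sts.

84 × 14 / 11 = 106.91.
Nearest multiple of 6: 108.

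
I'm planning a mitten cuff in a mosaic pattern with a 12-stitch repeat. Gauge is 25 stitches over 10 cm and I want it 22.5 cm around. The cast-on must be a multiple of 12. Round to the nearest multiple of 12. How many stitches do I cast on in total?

25 / 10 = 2.5 sts per cm.
22.5 × 2.5 = 56.25 sts.
Nearest multiple of 12: 60.

Cast on 60 stitches.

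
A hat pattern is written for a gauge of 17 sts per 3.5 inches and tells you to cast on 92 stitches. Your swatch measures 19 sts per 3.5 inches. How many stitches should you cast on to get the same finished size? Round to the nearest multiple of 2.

Scale factor = 19 / 17 = 1.118.
92 × 19 / 17 = 102.82 sts.
→ 102 sts.

102 stitches.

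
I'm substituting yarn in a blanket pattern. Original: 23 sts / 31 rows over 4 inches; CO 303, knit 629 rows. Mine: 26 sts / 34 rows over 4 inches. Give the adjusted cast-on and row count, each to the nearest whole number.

Stitches: 303 × 26/23 = 342.52 → 343.
Rows: 629 × 34/31 = 689.87 → 690.

Cast on 343 stitches; work 690 rows.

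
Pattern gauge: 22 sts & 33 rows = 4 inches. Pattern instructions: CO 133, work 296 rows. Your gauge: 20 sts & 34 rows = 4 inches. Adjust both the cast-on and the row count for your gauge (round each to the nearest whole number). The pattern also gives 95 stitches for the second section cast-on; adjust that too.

Stitches: 133 × 20/22 = 120.91 → 121.
Rows: 296 × 34/33 = 304.97 → 305.
second section cast-on: 95 × 20/22 = 86.36 → 86.

Cast on 121 stitches; work 305 rows; second section cast-on 86 stitches.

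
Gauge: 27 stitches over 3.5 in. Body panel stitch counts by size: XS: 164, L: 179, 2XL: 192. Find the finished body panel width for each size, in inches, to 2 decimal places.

27/3.5 = 7.714 sts per in.
XS: 164 / 7.714 = 21.259 → 21.26 in.
L: 179 / 7.714 = 23.204 → 23.20 in.
2XL: 192 / 7.714 = 24.889 → 24.89 in.

XS 21.26 inches; L 23.20 inches; 2XL 24.89 inches.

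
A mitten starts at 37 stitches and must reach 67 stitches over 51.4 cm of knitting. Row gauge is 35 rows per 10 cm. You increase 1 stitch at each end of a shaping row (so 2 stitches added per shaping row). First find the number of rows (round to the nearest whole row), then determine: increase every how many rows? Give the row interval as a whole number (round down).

Increase every 12th row.

Rows = 51.4 × 3.5 = 179.9 → 180 rows.
Stitches to add: 30 → 15 shaping rows (at 2 st each).
180 / 15 = 12.00 → every 12 rows.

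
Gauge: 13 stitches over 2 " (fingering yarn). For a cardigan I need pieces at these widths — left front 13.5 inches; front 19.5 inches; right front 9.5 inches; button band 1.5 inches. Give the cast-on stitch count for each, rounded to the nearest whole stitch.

left front 88; front 127; right front 62; button band 10.

Rate = 13/2 = 6.5 sts per in.
left front: 13.5 × 6.5 = 87.75 → 88.
front: 19.5 × 6.5 = 126.75 → 127.
right front: 9.5 × 6.5 = 61.75 → 62.
button band: 1.5 × 6.5 = 9.75 → 10.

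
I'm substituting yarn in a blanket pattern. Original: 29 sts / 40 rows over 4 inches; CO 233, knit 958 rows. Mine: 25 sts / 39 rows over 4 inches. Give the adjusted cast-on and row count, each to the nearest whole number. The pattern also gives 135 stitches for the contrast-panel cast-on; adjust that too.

Stitches: 233 × 25/29 = 200.86 → 201.
Rows: 958 × 39/40 = 934.05 → 934.
contrast-panel cast-on: 135 × 25/29 = 116.38 → 116.

Cast on 201 stitches; work 934 rows; contrast-panel cast-on 116 stitches.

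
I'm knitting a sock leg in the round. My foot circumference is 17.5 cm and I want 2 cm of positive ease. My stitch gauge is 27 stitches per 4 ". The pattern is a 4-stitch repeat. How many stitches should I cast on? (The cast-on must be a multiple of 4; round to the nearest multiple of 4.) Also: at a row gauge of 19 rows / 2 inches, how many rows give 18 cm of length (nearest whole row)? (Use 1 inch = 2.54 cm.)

Finished = 17.5 + 2 = 19.5 cm.
19.5 cm × 1/2.54 = 7.68 inches.
27/4 = 6.75 sts per in; 7.68 × 6.75 = 51.82 sts.
Nearest multiple of 4 → 52.
18 cm = 7.09 inches; × 9.5 = 67.32 → 67 rows.

Cast on 52 stitches; work 67 rows.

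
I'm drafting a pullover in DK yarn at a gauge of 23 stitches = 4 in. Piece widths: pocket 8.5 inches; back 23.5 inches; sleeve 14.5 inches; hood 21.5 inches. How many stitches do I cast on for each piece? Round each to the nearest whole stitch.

Rate = 23/4 = 5.75 sts per in.
pocket: 8.5 × 5.75 = 48.88 → 49.
back: 23.5 × 5.75 = 135.12 → 135.
sleeve: 14.5 × 5.75 = 83.38 → 83.
hood: 21.5 × 5.75 = 123.62 → 124.

pocket 49; back 135; sleeve 83; hood 124.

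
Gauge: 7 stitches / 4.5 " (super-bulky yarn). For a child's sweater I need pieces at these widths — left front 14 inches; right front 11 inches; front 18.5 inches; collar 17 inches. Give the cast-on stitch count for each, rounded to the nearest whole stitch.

left front 22; right front 17; front 29; collar 26.

Rate = 7/4.5 = 1.556 sts per in.
left front: 14 × 1.556 = 21.78 → 22.
right front: 11 × 1.556 = 17.11 → 17.
front: 18.5 × 1.556 = 28.78 → 29.
collar: 17 × 1.556 = 26.44 → 26.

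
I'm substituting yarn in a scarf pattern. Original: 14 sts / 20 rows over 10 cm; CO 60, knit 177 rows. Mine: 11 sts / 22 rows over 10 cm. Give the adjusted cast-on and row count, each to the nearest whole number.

Stitches: 60 × 11/14 = 47.14 → 47.
Rows: 177 × 22/20 = 194.70 → 195.

Cast on 47 stitches; work 195 rows.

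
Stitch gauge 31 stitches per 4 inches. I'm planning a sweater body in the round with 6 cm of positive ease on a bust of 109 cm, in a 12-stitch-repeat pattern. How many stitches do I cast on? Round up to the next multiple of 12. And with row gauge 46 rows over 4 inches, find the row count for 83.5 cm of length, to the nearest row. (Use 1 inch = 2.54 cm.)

Finished = 109 + 6 = 115 cm.
115 cm × 1/2.54 = 45.28 inches.
31/4 = 7.75 sts per in; 45.28 × 7.75 = 350.89 sts.
Next multiple of 12 → 360.
83.5 cm = 32.87 inches; × 11.5 = 378.05 → 378 rows.

Cast on 360 stitches; work 378 rows.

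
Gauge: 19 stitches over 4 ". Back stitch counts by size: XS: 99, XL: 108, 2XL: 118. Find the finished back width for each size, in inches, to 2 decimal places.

XS 20.84 inches; XL 22.74 inches; 2XL 24.84 inches.

19/4 = 4.75 sts per in.
XS: 99 / 4.75 = 20.842 → 20.84 in.
XL: 108 / 4.75 = 22.737 → 22.74 in.
2XL: 118 / 4.75 = 24.842 → 24.84 in.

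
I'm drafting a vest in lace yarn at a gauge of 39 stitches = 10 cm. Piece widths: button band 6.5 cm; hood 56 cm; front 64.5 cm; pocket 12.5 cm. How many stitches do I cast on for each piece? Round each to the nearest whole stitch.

Rate = 39/10 = 3.9 sts per cm.
button band: 6.5 × 3.9 = 25.35 → 25.
hood: 56 × 3.9 = 218.40 → 218.
front: 64.5 × 3.9 = 251.55 → 252.
pocket: 12.5 × 3.9 = 48.75 → 49.

button band 25; hood 218; front 252; pocket 49.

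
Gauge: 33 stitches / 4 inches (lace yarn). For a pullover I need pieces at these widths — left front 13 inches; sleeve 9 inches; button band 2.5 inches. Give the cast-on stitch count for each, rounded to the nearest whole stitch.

Rate = 33/4 = 8.25 sts per in.
left front: 13 × 8.25 = 107.25 → 107.
sleeve: 9 × 8.25 = 74.25 → 74.
button band: 2.5 × 8.25 = 20.62 → 21.

left front 107; sleeve 74; button band 21.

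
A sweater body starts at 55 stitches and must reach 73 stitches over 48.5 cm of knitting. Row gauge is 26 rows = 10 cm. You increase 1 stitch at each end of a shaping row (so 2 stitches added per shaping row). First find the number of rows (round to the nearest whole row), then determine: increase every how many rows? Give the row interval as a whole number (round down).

Rows = 48.5 × 2.6 = 126.1 → 126 rows.
Stitches to add: 18 → 9 shaping rows (at 2 st each).
126 / 9 = 14.00 → every 14 rows.

Increase every 14th row.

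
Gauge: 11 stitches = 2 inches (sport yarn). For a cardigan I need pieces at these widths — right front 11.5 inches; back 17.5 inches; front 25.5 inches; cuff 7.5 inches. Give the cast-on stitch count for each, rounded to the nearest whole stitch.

right front 63; back 96; front 140; cuff 41.

Rate = 11/2 = 5.5 sts per in.
right front: 11.5 × 5.5 = 63.25 → 63.
back: 17.5 × 5.5 = 96.25 → 96.
front: 25.5 × 5.5 = 140.25 → 140.
cuff: 7.5 × 5.5 = 41.25 → 41.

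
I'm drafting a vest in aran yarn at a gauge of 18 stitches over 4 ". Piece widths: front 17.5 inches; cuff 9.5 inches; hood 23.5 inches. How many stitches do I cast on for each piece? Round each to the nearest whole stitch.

Rate = 18/4 = 4.5 sts per in.
front: 17.5 × 4.5 = 78.75 → 79.
cuff: 9.5 × 4.5 = 42.75 → 43.
hood: 23.5 × 4.5 = 105.75 → 106.

front 79; cuff 43; hood 106.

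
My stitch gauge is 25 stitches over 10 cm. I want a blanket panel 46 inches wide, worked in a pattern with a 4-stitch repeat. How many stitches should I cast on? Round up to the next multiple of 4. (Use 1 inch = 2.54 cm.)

46 in = 46 × 2.54 = 116.84 cm.
25 / 10 = 2.5 sts/cm.
116.84 × 2.5 = 292.10 sts.
→ 296.

Cast on 296 stitches.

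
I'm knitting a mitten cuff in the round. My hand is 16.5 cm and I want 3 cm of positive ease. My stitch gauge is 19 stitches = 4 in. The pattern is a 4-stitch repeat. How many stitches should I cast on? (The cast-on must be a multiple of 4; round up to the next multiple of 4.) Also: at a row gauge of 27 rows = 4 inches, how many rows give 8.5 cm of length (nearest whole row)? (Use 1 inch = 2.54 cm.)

Cast on 40 stitches; work 23 rows.

Finished = 16.5 + 3 = 19.5 cm.
19.5 cm × 1/2.54 = 7.68 inches.
19/4 = 4.75 sts per in; 7.68 × 4.75 = 36.47 sts.
Next multiple of 4 → 40.
8.5 cm = 3.35 inches; × 6.75 = 22.59 → 23 rows.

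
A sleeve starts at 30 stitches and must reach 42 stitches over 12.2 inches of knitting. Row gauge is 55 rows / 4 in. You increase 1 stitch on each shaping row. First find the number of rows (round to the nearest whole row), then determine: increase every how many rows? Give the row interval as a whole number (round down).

Rows = 12.2 × 13.75 = 167.8 → 168 rows.
Stitches to add: 12 → 12 shaping rows (at 1 st each).
168 / 12 = 14.00 → every 14 rows.

Increase every 14th row.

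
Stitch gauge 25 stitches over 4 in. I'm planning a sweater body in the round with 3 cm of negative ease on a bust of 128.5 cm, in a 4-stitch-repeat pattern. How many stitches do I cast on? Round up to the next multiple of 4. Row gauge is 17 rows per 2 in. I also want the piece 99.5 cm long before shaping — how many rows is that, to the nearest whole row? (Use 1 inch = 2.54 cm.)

Cast on 312 stitches; work 333 rows.

Finished = 128.5 − 3 = 125.5 cm.
125.5 cm × 1/2.54 = 49.41 inches.
25/4 = 6.25 sts per in; 49.41 × 6.25 = 308.81 sts.
Next multiple of 4 → 312.
99.5 cm = 39.17 inches; × 8.5 = 332.97 → 333 rows.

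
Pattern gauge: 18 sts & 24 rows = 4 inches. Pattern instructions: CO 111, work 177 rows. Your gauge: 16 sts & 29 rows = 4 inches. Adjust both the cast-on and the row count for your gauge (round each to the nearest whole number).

Cast on 99 stitches; work 214 rows.

Stitches: 111 × 16/18 = 98.67 → 99.
Rows: 177 × 29/24 = 213.88 → 214.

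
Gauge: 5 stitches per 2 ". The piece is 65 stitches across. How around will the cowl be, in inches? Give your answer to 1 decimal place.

5 stitches / 2 inch = 2.5 stitches per inch.
65 / 2.5 = 26.00 inches.

26.0 inches.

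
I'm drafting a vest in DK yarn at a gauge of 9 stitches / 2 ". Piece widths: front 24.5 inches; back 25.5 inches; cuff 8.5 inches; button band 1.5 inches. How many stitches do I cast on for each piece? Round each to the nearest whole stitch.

Rate = 9/2 = 4.5 sts per in.
front: 24.5 × 4.5 = 110.25 → 110.
back: 25.5 × 4.5 = 114.75 → 115.
cuff: 8.5 × 4.5 = 38.25 → 38.
button band: 1.5 × 4.5 = 6.75 → 7.

front 110; back 115; cuff 38; button band 7.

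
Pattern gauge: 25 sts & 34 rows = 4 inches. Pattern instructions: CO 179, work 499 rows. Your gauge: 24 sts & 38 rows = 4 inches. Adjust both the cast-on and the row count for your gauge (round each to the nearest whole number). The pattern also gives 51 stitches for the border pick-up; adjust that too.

Stitches: 179 × 24/25 = 171.84 → 172.
Rows: 499 × 38/34 = 557.71 → 558.
border pick-up: 51 × 24/25 = 48.96 → 49.

Cast on 172 stitches; work 558 rows; border pick-up 49 stitches.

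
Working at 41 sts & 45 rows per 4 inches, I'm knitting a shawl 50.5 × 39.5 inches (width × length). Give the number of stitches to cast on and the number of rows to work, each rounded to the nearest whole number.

Cast on 518 stitches and work 444 rows.

Stitch gauge = 41/4 = 10.25 sts/in; 50.5 × 10.25 = 517.62 → 518 sts.
Row gauge = 45/4 = 11.25 rows/in; 39.5 × 11.25 = 444.38 → 444 rows.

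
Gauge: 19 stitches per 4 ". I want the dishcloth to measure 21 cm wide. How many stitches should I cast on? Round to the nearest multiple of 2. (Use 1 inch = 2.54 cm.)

40 stitches.

21 cm = 8.27 in.
19 stitches / 4 in = 4.75 stitches per inch.
8.27 × 4.75 = 39.27 stitches.
Round to nearest multiple of 2 → 40.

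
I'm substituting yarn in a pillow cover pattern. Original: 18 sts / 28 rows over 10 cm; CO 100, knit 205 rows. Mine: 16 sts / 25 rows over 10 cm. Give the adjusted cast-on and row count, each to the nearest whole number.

Cast on 89 stitches; work 183 rows.

Stitches: 100 × 16/18 = 88.89 → 89.
Rows: 205 × 25/28 = 183.04 → 183.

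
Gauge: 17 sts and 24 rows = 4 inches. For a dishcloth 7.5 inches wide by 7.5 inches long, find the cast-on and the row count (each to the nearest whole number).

Cast on 32 stitches and work 45 rows.

Stitch gauge = 17/4 = 4.25 sts/in; 7.5 × 4.25 = 31.88 → 32 sts.
Row gauge = 24/4 = 6 rows/in; 7.5 × 6 = 45.00 → 45 rows.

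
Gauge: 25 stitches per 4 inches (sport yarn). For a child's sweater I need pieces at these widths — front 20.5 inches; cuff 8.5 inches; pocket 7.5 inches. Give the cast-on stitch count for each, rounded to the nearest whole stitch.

front 128; cuff 53; pocket 47.

Rate = 25/4 = 6.25 sts per in.
front: 20.5 × 6.25 = 128.12 → 128.
cuff: 8.5 × 6.25 = 53.12 → 53.
pocket: 7.5 × 6.25 = 46.88 → 47.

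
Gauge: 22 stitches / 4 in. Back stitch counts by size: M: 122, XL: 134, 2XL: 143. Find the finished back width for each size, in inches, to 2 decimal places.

22/4 = 5.5 sts per in.
M: 122 / 5.5 = 22.182 → 22.18 in.
XL: 134 / 5.5 = 24.364 → 24.36 in.
2XL: 143 / 5.5 = 26.000 → 26.00 in.

M 22.18 inches; XL 24.36 inches; 2XL 26.00 inches.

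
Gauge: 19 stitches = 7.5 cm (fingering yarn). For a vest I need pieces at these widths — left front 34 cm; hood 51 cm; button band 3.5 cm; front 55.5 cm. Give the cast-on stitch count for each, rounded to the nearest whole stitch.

left front 86; hood 129; button band 9; front 141.

Rate = 19/7.5 = 2.533 sts per cm.
left front: 34 × 2.533 = 86.13 → 86.
hood: 51 × 2.533 = 129.20 → 129.
button band: 3.5 × 2.533 = 8.87 → 9.
front: 55.5 × 2.533 = 140.60 → 141.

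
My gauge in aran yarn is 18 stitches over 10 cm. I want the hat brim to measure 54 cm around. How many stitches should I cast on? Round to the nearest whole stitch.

18 stitches / 10 cm = 1.8 stitches per cm.
54 × 1.8 = 97.20 stitches.
Round to nearest → 97.

CO 97 sts.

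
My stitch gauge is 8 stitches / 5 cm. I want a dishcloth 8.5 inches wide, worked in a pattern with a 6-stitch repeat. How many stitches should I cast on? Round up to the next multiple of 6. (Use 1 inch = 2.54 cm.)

8.5 in = 8.5 × 2.54 = 21.59 cm.
8 / 5 = 1.6 sts/cm.
21.59 × 1.6 = 34.54 sts.
→ 36.

Cast on 36 stitches.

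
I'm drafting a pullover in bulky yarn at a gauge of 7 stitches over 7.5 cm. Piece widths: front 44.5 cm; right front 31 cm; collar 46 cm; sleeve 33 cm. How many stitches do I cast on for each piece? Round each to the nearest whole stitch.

Rate = 7/7.5 = 0.933 sts per cm.
front: 44.5 × 0.933 = 41.53 → 42.
right front: 31 × 0.933 = 28.93 → 29.
collar: 46 × 0.933 = 42.93 → 43.
sleeve: 33 × 0.933 = 30.80 → 31.

front 42; right front 29; collar 43; sleeve 31.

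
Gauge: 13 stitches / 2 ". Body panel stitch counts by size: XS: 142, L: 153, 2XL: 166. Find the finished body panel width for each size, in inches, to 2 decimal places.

13/2 = 6.5 sts per in.
XS: 142 / 6.5 = 21.846 → 21.85 in.
L: 153 / 6.5 = 23.538 → 23.54 in.
2XL: 166 / 6.5 = 25.538 → 25.54 in.

XS 21.85 inches; L 23.54 inches; 2XL 25.54 inches.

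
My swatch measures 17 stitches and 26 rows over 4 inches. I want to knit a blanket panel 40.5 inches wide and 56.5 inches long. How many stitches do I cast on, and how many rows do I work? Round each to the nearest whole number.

Cast on 172 stitches and work 367 rows.

Stitch gauge = 17/4 = 4.25 sts/in; 40.5 × 4.25 = 172.12 → 172 sts.
Row gauge = 26/4 = 6.5 rows/in; 56.5 × 6.5 = 367.25 → 367 rows.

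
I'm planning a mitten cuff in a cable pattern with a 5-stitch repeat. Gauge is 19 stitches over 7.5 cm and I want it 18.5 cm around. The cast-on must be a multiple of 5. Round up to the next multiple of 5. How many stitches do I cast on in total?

CO 50 sts.

19 / 7.5 = 2.533 sts per cm.
18.5 × 2.533 = 46.87 sts.
Next multiple of 5: 50.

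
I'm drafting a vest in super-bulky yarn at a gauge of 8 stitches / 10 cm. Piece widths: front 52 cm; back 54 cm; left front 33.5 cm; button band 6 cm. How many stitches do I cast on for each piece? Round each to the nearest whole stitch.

Rate = 8/10 = 0.8 sts per cm.
front: 52 × 0.8 = 41.60 → 42.
back: 54 × 0.8 = 43.20 → 43.
left front: 33.5 × 0.8 = 26.80 → 27.
button band: 6 × 0.8 = 4.80 → 5.

front 42; back 43; left front 27; button band 5.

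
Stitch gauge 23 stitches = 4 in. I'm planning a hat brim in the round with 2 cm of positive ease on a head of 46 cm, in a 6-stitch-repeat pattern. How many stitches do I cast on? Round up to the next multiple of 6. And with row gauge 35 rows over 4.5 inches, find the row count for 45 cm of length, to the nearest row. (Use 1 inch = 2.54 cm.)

Cast on 114 stitches; work 138 rows.

Finished = 46 + 2 = 48 cm.
48 cm × 1/2.54 = 18.90 inches.
23/4 = 5.75 sts per in; 18.90 × 5.75 = 108.66 sts.
Next multiple of 6 → 114.
45 cm = 17.72 inches; × 7.778 = 137.80 → 138 rows.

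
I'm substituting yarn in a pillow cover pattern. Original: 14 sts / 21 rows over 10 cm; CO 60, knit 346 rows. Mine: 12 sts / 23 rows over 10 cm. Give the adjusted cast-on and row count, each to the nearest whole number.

Stitches: 60 × 12/14 = 51.43 → 51.
Rows: 346 × 23/21 = 378.95 → 379.

Cast on 51 stitches; work 379 rows.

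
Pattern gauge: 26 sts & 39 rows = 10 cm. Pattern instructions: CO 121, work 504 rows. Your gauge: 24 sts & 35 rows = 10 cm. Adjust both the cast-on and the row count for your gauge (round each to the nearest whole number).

Stitches: 121 × 24/26 = 111.69 → 112.
Rows: 504 × 35/39 = 452.31 → 452.

Cast on 112 stitches; work 452 rows.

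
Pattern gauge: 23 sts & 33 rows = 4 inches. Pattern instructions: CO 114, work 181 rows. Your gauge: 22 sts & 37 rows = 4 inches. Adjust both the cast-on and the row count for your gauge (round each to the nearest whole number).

Stitches: 114 × 22/23 = 109.04 → 109.
Rows: 181 × 37/33 = 202.94 → 203.

Cast on 109 stitches; work 203 rows.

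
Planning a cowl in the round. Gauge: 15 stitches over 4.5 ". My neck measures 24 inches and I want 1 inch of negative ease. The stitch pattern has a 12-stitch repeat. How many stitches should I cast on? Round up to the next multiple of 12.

Cast on 84 stitches.

Finished = 24 − 1 = 23 inches.
15 / 4.5 = 3.333 sts/in.
23 × 3.333 = 76.67 sts.
Next multiple of 12: 84.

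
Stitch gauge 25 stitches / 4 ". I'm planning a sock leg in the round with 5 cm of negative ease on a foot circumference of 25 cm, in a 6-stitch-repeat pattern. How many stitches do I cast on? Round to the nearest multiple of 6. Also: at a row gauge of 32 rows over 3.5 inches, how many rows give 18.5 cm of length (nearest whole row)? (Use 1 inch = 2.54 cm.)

Finished = 25 − 5 = 20 cm.
20 cm × 1/2.54 = 7.87 inches.
25/4 = 6.25 sts per in; 7.87 × 6.25 = 49.21 sts.
Nearest multiple of 6 → 48.
18.5 cm = 7.28 inches; × 9.143 = 66.59 → 67 rows.

Cast on 48 stitches; work 67 rows.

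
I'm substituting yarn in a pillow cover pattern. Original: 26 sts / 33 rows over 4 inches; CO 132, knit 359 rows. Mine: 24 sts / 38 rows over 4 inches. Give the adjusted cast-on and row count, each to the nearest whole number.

Cast on 122 stitches; work 413 rows.

Stitches: 132 × 24/26 = 121.85 → 122.
Rows: 359 × 38/33 = 413.39 → 413.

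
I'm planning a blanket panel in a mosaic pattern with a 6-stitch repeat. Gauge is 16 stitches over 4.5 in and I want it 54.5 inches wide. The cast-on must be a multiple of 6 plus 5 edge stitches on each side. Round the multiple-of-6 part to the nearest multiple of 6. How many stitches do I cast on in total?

16 / 4.5 = 3.556 sts per inch.
54.5 × 3.556 = 193.78 sts.
Less 10 edge sts → 183.78 for the repeat.
Nearest multiple of 6: 186.
Add back 10 edge sts → 196.

Cast on 196 stitches.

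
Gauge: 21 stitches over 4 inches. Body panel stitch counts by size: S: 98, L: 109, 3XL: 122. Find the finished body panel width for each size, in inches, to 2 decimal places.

S 18.67 inches; L 20.76 inches; 3XL 23.24 inches.

21/4 = 5.25 sts per in.
S: 98 / 5.25 = 18.667 → 18.67 in.
L: 109 / 5.25 = 20.762 → 20.76 in.
3XL: 122 / 5.25 = 23.238 → 23.24 in.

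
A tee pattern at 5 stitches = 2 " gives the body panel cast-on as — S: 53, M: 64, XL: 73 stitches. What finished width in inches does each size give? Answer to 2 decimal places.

S 21.20 inches; M 25.60 inches; XL 29.20 inches.

5/2 = 2.5 sts per in.
S: 53 / 2.5 = 21.200 → 21.20 in.
M: 64 / 2.5 = 25.600 → 25.60 in.
XL: 73 / 2.5 = 29.200 → 29.20 in.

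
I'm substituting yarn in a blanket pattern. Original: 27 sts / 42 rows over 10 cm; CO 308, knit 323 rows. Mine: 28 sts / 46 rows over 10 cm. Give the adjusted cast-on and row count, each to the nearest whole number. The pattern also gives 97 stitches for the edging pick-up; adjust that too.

Cast on 319 stitches; work 354 rows; edging pick-up 101 stitches.

Stitches: 308 × 28/27 = 319.41 → 319.
Rows: 323 × 46/42 = 353.76 → 354.
edging pick-up: 97 × 28/27 = 100.59 → 101.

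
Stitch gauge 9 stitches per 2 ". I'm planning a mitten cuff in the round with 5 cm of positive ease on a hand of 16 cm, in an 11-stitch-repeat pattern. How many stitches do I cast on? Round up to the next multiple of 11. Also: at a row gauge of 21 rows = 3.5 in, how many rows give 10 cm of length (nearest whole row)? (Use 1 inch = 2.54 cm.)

Finished = 16 + 5 = 21 cm.
21 cm × 1/2.54 = 8.27 inches.
9/2 = 4.5 sts per in; 8.27 × 4.5 = 37.20 sts.
Next multiple of 11 → 44.
10 cm = 3.94 inches; × 6 = 23.62 → 24 rows.

Cast on 44 stitches; work 24 rows.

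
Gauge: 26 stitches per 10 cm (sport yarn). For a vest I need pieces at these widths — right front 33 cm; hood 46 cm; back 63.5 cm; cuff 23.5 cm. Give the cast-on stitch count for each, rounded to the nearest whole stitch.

Rate = 26/10 = 2.6 sts per cm.
right front: 33 × 2.6 = 85.80 → 86.
hood: 46 × 2.6 = 119.60 → 120.
back: 63.5 × 2.6 = 165.10 → 165.
cuff: 23.5 × 2.6 = 61.10 → 61.

right front 86; hood 120; back 165; cuff 61.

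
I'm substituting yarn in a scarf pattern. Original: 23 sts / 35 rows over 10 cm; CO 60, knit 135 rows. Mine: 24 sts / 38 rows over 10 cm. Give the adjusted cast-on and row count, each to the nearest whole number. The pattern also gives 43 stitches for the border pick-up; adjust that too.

Cast on 63 stitches; work 147 rows; border pick-up 45 stitches.

Stitches: 60 × 24/23 = 62.61 → 63.
Rows: 135 × 38/35 = 146.57 → 147.
border pick-up: 43 × 24/23 = 44.87 → 45.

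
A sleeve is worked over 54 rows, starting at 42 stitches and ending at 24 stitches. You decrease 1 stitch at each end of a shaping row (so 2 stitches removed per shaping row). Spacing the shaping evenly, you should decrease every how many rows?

Decrease every 6th row.

Stitches to remove: |24 − 42| = 18.
Shaping rows needed: 18 / 2 = 9.
54 rows / 9 = every 6 rows.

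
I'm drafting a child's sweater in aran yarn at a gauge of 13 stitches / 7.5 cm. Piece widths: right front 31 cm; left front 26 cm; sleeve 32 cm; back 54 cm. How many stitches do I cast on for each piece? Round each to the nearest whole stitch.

Rate = 13/7.5 = 1.733 sts per cm.
right front: 31 × 1.733 = 53.73 → 54.
left front: 26 × 1.733 = 45.07 → 45.
sleeve: 32 × 1.733 = 55.47 → 55.
back: 54 × 1.733 = 93.60 → 94.

right front 54; left front 45; sleeve 55; back 94.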